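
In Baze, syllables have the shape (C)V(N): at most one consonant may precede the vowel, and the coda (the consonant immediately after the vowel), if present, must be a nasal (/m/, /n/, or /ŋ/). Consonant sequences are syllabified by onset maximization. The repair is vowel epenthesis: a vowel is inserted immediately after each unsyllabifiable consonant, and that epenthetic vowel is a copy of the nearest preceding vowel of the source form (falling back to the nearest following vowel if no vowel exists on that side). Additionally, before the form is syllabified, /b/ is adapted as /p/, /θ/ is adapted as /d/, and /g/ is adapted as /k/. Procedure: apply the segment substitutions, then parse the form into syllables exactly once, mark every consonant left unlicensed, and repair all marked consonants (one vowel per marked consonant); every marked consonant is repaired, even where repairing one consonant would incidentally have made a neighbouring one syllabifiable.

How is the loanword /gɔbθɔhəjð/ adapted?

kɔpɔdɔhəjəðə

Substitution: /g/ → /k/, /b/ → /p/, /θ/ → /d/, giving /kɔpdɔhəjð/.
Syllabifying with onset maximization leaves /p/, /j/, /ð/ stranded (only a nasal (/m/, /n/, or /ŋ/) is licensed in coda position; onsets are limited to one consonant).
Epenthesis after each stranded consonant: /p/ → /pɔ/, /j/ → /jə/, /ð/ → /ðə/.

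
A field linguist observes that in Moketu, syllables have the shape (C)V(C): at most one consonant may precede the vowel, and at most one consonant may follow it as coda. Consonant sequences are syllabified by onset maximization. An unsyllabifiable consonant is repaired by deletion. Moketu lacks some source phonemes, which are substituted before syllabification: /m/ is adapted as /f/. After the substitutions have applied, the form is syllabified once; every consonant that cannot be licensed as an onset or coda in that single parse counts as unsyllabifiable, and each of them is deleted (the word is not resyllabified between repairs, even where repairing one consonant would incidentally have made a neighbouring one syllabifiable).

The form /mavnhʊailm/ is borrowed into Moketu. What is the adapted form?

Substitution: /m/ → /f/, giving /favnhʊailf/.
The consonants /n/, /f/ cannot be parsed into a legal (C)V(C) syllable (at most one coda consonant is licensed; onsets are limited to one consonant).
Deleting the stranded consonants removes /n/, /f/.

favhʊail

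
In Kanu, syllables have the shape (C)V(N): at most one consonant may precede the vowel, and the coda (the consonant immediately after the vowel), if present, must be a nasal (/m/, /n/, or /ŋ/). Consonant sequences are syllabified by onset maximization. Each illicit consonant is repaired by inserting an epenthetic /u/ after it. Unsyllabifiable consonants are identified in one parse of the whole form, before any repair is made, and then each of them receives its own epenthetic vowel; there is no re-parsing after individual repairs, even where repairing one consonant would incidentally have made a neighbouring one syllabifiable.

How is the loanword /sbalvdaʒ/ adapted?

subaluvudaʒu

Under (C)V(N), the unsyllabifiable consonants are /s/, /l/, /v/, /ʒ/ (only a nasal (/m/, /n/, or /ŋ/) is licensed in coda position; onsets are limited to one consonant).
Inserting the epenthetic vowel yields /s/ → /su/, /l/ → /lu/, /v/ → /vu/, /ʒ/ → /ʒu/.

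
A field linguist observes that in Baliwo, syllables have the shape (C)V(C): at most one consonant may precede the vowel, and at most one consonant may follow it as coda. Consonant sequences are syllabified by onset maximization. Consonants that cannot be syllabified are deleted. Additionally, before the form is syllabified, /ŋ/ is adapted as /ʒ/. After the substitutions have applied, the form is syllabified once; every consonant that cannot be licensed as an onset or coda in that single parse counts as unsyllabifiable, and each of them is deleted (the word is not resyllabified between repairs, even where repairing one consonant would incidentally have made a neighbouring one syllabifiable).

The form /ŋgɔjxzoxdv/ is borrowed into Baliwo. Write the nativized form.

gɔjzox

Substitution: /ŋ/ → /ʒ/, giving /ʒgɔjxzoxdv/.
The consonants /ʒ/, /x/, /d/, /v/ cannot be parsed into a legal (C)V(C) syllable (at most one coda consonant is licensed; onsets are limited to one consonant).
Deletion applies to /ʒ/, /x/, /d/, /v/.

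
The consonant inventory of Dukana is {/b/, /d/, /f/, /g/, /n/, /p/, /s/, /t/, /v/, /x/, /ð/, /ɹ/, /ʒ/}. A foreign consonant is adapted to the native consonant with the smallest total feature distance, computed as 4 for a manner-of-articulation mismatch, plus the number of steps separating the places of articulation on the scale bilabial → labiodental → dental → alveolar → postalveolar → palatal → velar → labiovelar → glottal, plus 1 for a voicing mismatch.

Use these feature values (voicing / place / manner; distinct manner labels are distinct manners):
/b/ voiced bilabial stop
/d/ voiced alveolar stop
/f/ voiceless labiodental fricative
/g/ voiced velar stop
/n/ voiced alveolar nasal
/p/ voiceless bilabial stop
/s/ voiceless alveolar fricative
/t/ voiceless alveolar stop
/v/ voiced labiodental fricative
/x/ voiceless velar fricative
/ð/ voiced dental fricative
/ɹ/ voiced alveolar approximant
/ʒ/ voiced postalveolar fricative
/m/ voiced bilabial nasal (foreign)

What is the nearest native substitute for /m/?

n

/n/ is closest: same manner (nasal), place distance 3 (bilabial→alveolar), same voicing; total 3. Next closest is /b/ at distance 4.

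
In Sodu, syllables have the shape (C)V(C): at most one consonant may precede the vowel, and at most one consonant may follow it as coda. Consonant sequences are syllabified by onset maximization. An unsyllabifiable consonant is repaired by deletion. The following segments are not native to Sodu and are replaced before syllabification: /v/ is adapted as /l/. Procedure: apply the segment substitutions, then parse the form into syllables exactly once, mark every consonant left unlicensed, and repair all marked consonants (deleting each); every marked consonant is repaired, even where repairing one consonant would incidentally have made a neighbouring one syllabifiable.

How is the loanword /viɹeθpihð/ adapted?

liɹeθpih

Substitution: /v/ → /l/, giving /liɹeθpihð/.
Syllabifying with onset maximization leaves /ð/ stranded (at most one coda consonant is licensed; onsets are limited to one consonant).
Deletion applies to /ð/.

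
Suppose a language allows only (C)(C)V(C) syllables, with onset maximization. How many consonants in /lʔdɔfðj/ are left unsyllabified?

Syllabifying with onset maximization leaves /l/, /ð/, /j/ stranded (at most one coda consonant is licensed; onsets may contain at most 2 consonants).

3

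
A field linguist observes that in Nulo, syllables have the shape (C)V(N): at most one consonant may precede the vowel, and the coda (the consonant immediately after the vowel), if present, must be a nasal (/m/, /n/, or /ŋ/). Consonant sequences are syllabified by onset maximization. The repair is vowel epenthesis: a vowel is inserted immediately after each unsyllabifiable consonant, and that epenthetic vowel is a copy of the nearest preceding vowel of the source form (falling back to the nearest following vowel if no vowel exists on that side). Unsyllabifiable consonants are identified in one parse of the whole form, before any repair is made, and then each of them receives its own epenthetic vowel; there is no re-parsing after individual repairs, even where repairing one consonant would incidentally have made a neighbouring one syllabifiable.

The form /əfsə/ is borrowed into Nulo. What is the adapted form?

əfəsə

Under (C)V(N), the unsyllabifiable consonants are /f/ (only a nasal (/m/, /n/, or /ŋ/) is licensed in coda position; onsets are limited to one consonant).
Inserting the epenthetic vowel yields /f/ → /fə/.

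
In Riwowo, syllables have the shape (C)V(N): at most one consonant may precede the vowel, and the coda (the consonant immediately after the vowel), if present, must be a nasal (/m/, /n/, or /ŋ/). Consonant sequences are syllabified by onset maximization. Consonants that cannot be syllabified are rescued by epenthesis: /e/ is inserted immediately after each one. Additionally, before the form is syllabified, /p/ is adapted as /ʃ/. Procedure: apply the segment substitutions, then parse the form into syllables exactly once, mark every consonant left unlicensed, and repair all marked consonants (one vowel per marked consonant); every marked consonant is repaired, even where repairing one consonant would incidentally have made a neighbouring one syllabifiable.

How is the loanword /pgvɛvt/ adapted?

ʃegevɛvete

Substitution: /p/ → /ʃ/, giving /ʃgvɛvt/.
Under (C)V(N), the unsyllabifiable consonants are /ʃ/, /g/, /v/, /t/ (only a nasal (/m/, /n/, or /ŋ/) is licensed in coda position; onsets are limited to one consonant).
Each unlicensed consonant becomes the onset of a new syllable: /ʃ/ → /ʃe/, /g/ → /ge/, /v/ → /ve/, /t/ → /te/.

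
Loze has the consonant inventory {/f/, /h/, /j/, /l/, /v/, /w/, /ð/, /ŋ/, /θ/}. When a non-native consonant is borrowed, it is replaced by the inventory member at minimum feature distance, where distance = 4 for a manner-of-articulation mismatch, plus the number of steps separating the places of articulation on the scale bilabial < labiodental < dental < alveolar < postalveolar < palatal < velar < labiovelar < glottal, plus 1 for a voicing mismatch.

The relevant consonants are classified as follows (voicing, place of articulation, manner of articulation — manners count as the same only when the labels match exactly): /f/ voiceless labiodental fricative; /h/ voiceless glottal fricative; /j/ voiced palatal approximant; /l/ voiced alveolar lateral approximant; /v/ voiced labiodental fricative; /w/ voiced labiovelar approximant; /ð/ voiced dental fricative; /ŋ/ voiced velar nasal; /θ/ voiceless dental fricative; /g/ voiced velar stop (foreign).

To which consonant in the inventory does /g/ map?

/ŋ/ is closest: manner differs (stop→nasal, +4), place distance 0 (velar→velar), same voicing; total 4. Next closest is /j/ at distance 5.

ŋ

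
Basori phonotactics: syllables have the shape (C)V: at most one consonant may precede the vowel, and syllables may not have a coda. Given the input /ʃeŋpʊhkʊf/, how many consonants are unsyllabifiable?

The consonants /ŋ/, /h/, /f/ cannot be parsed into a legal (C)V syllable (no codas are permitted; onsets are limited to one consonant).

3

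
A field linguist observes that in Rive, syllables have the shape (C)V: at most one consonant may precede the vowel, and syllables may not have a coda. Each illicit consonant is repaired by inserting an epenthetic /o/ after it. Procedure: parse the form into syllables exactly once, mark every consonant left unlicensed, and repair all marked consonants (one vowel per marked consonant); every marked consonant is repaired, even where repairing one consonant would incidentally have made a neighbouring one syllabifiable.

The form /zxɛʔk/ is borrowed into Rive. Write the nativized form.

Under (C)V, the unsyllabifiable consonants are /z/, /ʔ/, /k/ (no codas are permitted; onsets are limited to one consonant).
Inserting the epenthetic vowel yields /z/ → /zo/, /ʔ/ → /ʔo/, /k/ → /ko/.

zoxɛʔoko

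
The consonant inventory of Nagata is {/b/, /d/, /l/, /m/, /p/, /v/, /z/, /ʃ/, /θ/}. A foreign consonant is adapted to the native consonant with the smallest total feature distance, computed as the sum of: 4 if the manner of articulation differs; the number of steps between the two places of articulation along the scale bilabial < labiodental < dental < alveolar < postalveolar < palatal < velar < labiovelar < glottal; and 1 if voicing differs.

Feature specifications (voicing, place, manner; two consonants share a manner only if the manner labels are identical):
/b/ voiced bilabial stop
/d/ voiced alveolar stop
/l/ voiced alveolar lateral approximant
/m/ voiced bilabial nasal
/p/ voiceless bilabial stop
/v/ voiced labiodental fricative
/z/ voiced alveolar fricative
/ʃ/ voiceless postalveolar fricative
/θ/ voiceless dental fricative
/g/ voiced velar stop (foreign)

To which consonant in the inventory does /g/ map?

d

/d/ is closest: same manner (stop), place distance 3 (velar→alveolar), same voicing; total 3. Next closest is /b/ at distance 6.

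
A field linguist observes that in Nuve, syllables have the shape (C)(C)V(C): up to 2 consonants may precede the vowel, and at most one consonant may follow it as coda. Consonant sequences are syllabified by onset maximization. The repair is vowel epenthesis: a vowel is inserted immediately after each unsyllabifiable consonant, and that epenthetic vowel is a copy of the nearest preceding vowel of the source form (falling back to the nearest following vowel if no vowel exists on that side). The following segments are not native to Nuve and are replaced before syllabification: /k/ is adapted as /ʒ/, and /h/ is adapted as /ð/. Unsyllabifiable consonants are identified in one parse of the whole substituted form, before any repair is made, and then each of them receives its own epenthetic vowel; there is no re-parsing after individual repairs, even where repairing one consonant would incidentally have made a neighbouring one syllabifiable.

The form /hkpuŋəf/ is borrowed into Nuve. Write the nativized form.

ðuʒpuŋəf

Substitution: /h/ → /ð/, /k/ → /ʒ/, giving /ðʒpuŋəf/.
The consonants /ð/ cannot be parsed into a legal (C)(C)V(C) syllable (at most one coda consonant is licensed; onsets may contain at most 2 consonants).
Epenthesis after each stranded consonant: /ð/ → /ðu/.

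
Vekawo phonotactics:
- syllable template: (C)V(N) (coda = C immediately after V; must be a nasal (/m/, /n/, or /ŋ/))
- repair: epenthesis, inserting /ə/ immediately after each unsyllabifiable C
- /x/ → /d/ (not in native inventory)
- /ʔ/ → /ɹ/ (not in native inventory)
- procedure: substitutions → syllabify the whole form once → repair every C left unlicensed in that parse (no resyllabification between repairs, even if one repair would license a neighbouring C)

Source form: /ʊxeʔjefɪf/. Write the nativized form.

Substitution: /x/ → /d/, /ʔ/ → /ɹ/, giving /ʊdeɹjefɪf/.
Syllabifying with onset maximization leaves /ɹ/, /f/ stranded (only a nasal (/m/, /n/, or /ŋ/) is licensed in coda position; onsets are limited to one consonant).
Each unlicensed consonant becomes the onset of a new syllable: /ɹ/ → /ɹə/, /f/ → /fə/.

ʊdeɹəjefɪfə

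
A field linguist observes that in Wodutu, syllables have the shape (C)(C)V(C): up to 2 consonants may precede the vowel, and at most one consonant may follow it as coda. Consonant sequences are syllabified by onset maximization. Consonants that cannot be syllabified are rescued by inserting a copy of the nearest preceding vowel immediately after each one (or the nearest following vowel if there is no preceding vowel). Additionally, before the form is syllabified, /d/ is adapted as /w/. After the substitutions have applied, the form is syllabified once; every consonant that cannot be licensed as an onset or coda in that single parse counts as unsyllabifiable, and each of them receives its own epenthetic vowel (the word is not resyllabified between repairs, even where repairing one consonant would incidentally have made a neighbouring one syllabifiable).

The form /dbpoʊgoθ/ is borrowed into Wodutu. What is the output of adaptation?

Substitution: /d/ → /w/, giving /wbpoʊgoθ/.
Under (C)(C)V(C), the unsyllabifiable consonants are /w/ (at most one coda consonant is licensed; onsets may contain at most 2 consonants).
Each unlicensed consonant becomes the onset of a new syllable: /w/ → /wo/.

wobpoʊgoθ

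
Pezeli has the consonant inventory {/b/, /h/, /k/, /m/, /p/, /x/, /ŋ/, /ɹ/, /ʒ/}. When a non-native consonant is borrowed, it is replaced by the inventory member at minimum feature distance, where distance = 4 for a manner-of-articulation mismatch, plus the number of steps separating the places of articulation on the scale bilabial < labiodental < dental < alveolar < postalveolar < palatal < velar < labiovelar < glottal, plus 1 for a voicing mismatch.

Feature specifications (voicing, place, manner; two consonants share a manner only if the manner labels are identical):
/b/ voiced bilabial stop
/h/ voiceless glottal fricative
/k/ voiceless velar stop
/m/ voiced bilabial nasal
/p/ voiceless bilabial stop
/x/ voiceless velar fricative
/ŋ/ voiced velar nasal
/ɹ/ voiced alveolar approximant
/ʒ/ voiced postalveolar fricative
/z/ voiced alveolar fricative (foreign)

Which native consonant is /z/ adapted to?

ʒ

/ʒ/ is closest: same manner (fricative), place distance 1 (alveolar→postalveolar), same voicing; total 1. Next closest is /x/ at distance 4.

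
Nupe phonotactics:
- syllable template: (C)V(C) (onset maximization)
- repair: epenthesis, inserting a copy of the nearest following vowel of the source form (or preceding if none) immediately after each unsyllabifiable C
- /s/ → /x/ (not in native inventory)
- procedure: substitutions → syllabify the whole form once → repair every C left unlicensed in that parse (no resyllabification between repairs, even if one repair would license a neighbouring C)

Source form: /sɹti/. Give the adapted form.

Substitution: /s/ → /x/, giving /xɹti/.
Under (C)V(C), the unsyllabifiable consonants are /x/, /ɹ/ (at most one coda consonant is licensed; onsets are limited to one consonant).
Epenthesis after each stranded consonant: /x/ → /xi/, /ɹ/ → /ɹi/.

xiɹiti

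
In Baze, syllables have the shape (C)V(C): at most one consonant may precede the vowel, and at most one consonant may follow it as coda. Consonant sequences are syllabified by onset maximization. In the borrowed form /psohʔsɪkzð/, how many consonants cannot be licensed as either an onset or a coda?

Under (C)V(C), the unsyllabifiable consonants are /p/, /ʔ/, /z/, /ð/ (at most one coda consonant is licensed; onsets are limited to one consonant).

4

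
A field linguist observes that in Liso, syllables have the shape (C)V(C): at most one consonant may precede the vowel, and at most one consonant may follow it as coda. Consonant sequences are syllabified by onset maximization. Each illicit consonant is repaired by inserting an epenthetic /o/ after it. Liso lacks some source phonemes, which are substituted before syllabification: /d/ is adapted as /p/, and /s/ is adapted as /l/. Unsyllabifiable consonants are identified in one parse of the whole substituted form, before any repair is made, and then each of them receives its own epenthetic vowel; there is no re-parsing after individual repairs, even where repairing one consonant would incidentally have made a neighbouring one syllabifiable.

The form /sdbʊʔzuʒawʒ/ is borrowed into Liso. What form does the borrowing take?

Substitution: /s/ → /l/, /d/ → /p/, giving /lpbʊʔzuʒawʒ/.
The consonants /l/, /p/, /ʒ/ cannot be parsed into a legal (C)V(C) syllable (at most one coda consonant is licensed; onsets are limited to one consonant).
Epenthesis after each stranded consonant: /l/ → /lo/, /p/ → /po/, /ʒ/ → /ʒo/.

lopobʊʔzuʒawʒo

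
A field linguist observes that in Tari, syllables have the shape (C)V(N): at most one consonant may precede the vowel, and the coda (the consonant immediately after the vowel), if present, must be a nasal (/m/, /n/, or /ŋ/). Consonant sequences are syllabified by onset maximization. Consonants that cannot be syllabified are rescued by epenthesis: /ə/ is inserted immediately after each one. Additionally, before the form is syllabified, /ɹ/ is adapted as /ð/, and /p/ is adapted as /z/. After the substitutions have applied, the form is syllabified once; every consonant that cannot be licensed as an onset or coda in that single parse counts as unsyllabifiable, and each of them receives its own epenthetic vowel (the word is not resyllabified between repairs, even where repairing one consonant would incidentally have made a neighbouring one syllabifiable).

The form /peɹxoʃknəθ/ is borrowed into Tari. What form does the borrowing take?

zeðəxoʃəkənəθə

Substitution: /p/ → /z/, /ɹ/ → /ð/, giving /zeðxoʃknəθ/.
Syllabifying with onset maximization leaves /ð/, /ʃ/, /k/, /θ/ stranded (only a nasal (/m/, /n/, or /ŋ/) is licensed in coda position; onsets are limited to one consonant).
Inserting the epenthetic vowel yields /ð/ → /ðə/, /ʃ/ → /ʃə/, /k/ → /kə/, /θ/ → /θə/.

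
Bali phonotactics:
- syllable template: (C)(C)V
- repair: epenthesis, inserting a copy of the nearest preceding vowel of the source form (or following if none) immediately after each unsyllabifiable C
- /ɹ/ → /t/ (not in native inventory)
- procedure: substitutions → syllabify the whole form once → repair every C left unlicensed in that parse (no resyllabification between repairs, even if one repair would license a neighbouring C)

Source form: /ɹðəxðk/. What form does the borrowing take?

tðəxəðəkə

Substitution: /ɹ/ → /t/, giving /tðəxðk/.
Syllabifying with onset maximization leaves /x/, /ð/, /k/ stranded (no codas are permitted; onsets may contain at most 2 consonants).
Inserting the epenthetic vowel yields /x/ → /xə/, /ð/ → /ðə/, /k/ → /kə/.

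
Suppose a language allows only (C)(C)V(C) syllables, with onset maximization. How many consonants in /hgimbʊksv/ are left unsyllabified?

2

Syllabifying with onset maximization leaves /s/, /v/ stranded (at most one coda consonant is licensed; onsets may contain at most 2 consonants).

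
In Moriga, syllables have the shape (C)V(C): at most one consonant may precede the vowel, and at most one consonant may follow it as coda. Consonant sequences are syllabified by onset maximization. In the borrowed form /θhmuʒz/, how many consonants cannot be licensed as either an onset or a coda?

3

The consonants /θ/, /h/, /z/ cannot be parsed into a legal (C)V(C) syllable (at most one coda consonant is licensed; onsets are limited to one consonant).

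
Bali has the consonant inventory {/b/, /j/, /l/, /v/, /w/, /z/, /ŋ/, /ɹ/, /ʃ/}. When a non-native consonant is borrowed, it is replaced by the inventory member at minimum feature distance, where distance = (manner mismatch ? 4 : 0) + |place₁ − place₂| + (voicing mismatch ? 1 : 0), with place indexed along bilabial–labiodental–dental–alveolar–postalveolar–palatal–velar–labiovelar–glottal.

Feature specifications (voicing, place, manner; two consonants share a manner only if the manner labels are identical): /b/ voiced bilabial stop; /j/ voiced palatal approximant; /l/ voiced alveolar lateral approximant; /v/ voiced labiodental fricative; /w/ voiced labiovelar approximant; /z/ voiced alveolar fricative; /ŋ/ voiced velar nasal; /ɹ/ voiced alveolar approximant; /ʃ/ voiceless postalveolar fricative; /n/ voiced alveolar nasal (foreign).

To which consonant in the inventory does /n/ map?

ŋ

/ŋ/ is closest: same manner (nasal), place distance 3 (alveolar→velar), same voicing; total 3. Next closest is /l/ at distance 4.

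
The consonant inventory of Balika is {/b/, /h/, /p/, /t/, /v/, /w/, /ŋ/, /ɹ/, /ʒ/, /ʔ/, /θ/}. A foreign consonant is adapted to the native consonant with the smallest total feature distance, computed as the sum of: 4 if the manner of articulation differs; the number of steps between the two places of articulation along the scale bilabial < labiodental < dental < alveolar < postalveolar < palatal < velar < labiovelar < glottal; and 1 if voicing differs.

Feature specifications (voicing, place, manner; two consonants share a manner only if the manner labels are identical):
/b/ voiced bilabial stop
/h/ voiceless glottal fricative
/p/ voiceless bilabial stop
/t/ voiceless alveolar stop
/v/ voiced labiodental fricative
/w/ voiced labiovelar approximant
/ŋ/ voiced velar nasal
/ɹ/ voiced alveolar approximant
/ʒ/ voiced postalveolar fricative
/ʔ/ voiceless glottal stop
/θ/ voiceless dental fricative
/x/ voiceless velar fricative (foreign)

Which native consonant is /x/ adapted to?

/h/ is closest: same manner (fricative), place distance 2 (velar→glottal), same voicing; total 2. Next closest is /ʒ/ at distance 3.

h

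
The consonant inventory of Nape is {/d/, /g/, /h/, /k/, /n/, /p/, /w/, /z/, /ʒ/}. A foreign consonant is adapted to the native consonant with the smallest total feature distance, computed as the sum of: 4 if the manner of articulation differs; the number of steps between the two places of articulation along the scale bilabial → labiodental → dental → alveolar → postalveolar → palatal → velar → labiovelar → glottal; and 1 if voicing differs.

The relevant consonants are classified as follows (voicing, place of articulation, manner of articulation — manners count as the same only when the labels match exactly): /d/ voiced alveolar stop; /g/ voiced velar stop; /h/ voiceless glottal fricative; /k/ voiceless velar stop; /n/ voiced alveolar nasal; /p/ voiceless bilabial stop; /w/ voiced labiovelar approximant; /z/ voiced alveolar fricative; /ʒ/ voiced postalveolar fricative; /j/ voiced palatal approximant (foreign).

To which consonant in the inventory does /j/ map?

w

/w/ is closest: same manner (approximant), place distance 2 (palatal→labiovelar), same voicing; total 2. Next closest is /g/ at distance 5.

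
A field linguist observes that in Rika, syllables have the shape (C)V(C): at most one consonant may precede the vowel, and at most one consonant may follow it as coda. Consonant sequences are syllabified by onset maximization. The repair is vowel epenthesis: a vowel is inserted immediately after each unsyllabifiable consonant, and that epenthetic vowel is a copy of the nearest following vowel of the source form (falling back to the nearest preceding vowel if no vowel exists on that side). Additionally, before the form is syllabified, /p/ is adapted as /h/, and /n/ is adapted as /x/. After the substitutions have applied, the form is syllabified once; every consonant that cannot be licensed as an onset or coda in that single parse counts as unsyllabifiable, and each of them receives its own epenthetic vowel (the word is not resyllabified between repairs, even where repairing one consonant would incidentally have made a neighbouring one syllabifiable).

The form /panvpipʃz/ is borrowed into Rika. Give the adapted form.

Substitution: /p/ → /h/, /n/ → /x/, giving /haxvhihʃz/.
The consonants /v/, /ʃ/, /z/ cannot be parsed into a legal (C)V(C) syllable (at most one coda consonant is licensed; onsets are limited to one consonant).
Each unlicensed consonant becomes the onset of a new syllable: /v/ → /vi/, /ʃ/ → /ʃi/, /z/ → /zi/.

haxvihihʃizi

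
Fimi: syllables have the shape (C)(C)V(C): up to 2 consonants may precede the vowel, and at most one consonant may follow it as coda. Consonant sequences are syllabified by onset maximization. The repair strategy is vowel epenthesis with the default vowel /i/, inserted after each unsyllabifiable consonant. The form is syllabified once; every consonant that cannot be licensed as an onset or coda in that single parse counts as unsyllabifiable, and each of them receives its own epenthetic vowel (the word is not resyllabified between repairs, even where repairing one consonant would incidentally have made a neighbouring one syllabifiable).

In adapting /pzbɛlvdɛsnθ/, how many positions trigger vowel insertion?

3

The unsyllabifiable consonants are /p/, /n/, /θ/; each receives one epenthetic vowel.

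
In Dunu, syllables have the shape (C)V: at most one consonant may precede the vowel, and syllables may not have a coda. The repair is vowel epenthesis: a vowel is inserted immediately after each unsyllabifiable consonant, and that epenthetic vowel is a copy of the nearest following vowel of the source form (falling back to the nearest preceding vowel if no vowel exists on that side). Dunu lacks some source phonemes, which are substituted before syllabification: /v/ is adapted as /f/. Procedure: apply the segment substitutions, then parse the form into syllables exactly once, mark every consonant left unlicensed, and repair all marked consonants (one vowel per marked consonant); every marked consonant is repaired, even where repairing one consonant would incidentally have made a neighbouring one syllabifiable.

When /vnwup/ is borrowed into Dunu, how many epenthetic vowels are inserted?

After substitution the input is /fnwup/.
The unsyllabifiable consonants are /f/, /n/, /p/; each receives one epenthetic vowel.

3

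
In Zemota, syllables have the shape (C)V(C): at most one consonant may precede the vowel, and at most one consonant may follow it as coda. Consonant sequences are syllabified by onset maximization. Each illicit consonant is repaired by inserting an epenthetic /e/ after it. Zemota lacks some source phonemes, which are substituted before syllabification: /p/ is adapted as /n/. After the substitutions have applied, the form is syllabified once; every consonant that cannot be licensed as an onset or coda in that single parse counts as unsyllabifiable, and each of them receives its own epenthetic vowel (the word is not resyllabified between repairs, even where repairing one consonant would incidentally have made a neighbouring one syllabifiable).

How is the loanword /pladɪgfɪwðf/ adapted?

neladɪgfɪwðefe

Substitution: /p/ → /n/, giving /nladɪgfɪwðf/.
Under (C)V(C), the unsyllabifiable consonants are /n/, /ð/, /f/ (at most one coda consonant is licensed; onsets are limited to one consonant).
Inserting the epenthetic vowel yields /n/ → /ne/, /ð/ → /ðe/, /f/ → /fe/.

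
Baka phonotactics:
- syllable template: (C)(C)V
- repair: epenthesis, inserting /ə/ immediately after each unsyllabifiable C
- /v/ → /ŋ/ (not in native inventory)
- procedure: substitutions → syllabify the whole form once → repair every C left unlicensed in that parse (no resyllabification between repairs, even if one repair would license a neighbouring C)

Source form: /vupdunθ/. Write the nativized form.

Substitution: /v/ → /ŋ/, giving /ŋupdunθ/.
Syllabifying with onset maximization leaves /n/, /θ/ stranded (no codas are permitted; onsets may contain at most 2 consonants).
Inserting the epenthetic vowel yields /n/ → /nə/, /θ/ → /θə/.

ŋupdunəθə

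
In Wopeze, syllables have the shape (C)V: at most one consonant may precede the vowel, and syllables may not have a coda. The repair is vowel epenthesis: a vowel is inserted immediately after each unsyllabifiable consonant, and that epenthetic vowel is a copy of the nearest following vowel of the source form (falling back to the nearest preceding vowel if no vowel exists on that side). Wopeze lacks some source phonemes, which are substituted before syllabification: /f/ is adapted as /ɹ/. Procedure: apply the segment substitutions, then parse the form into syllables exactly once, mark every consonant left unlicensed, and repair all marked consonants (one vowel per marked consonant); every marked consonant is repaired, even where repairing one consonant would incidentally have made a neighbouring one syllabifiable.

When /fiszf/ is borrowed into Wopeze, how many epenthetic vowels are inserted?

After substitution the input is /ɹiszɹ/.
The unsyllabifiable consonants are /s/, /z/, /ɹ/; each receives one epenthetic vowel.

3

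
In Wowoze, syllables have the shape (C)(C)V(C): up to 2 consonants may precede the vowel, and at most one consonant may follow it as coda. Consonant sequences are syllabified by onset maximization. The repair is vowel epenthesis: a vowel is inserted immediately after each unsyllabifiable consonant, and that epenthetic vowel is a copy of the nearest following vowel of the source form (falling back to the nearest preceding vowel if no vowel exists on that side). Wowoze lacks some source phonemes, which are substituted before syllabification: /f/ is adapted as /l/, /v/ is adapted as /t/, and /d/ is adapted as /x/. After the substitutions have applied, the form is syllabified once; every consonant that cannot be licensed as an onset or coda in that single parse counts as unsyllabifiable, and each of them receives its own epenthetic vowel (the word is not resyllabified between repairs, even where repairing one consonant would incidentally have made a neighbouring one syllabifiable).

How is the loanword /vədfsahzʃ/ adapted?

təxlsahzaʃa

Substitution: /v/ → /t/, /d/ → /x/, /f/ → /l/, giving /təxlsahzʃ/.
The consonants /z/, /ʃ/ cannot be parsed into a legal (C)(C)V(C) syllable (at most one coda consonant is licensed; onsets may contain at most 2 consonants).
Epenthesis after each stranded consonant: /z/ → /za/, /ʃ/ → /ʃa/.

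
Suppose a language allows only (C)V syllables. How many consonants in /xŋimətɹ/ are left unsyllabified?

Syllabifying with onset maximization leaves /x/, /t/, /ɹ/ stranded (no codas are permitted; onsets are limited to one consonant).

3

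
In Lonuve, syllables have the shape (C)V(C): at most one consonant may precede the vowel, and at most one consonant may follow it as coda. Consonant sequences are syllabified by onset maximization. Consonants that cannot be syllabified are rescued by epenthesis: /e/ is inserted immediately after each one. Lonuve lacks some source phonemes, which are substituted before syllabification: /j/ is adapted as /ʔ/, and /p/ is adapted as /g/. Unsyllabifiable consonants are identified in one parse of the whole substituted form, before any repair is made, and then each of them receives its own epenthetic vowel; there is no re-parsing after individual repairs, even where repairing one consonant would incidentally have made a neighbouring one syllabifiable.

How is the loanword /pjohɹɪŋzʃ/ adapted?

Substitution: /p/ → /g/, /j/ → /ʔ/, giving /gʔohɹɪŋzʃ/.
Under (C)V(C), the unsyllabifiable consonants are /g/, /z/, /ʃ/ (at most one coda consonant is licensed; onsets are limited to one consonant).
Each unlicensed consonant becomes the onset of a new syllable: /g/ → /ge/, /z/ → /ze/, /ʃ/ → /ʃe/.

geʔohɹɪŋzeʃe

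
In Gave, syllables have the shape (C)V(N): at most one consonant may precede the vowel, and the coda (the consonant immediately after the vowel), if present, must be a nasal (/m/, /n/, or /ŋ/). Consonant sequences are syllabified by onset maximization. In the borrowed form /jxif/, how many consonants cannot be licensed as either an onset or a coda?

Under (C)V(N), the unsyllabifiable consonants are /j/, /f/ (only a nasal (/m/, /n/, or /ŋ/) is licensed in coda position; onsets are limited to one consonant).

2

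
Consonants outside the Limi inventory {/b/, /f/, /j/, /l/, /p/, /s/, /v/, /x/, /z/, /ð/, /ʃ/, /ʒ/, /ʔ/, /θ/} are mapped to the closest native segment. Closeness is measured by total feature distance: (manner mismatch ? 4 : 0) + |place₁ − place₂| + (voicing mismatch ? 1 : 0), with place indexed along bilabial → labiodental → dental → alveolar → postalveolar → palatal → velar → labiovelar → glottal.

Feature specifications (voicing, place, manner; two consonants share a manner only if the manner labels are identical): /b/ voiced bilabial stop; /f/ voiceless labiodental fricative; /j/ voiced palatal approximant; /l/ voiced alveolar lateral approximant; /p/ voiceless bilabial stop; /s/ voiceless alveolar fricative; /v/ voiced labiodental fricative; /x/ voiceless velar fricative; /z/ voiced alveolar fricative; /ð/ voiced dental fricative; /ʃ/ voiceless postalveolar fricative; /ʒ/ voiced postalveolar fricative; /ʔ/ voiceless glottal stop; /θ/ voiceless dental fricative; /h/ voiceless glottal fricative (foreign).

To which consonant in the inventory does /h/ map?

/x/ is closest: same manner (fricative), place distance 2 (glottal→velar), same voicing; total 2. Next closest is /ʃ/ at distance 4.

x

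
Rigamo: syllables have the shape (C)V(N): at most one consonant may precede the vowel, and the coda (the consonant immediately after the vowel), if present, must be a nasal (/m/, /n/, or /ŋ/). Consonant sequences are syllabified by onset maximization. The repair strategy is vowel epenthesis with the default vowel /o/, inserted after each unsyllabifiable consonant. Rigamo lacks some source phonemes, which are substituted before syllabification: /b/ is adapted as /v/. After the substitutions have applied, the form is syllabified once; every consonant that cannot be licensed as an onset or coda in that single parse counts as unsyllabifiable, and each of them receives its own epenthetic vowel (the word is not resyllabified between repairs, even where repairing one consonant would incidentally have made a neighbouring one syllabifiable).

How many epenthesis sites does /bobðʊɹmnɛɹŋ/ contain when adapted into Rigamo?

After substitution the input is /vovðʊɹmnɛɹŋ/.
The unsyllabifiable consonants are /v/, /ɹ/, /m/, /ɹ/, /ŋ/; each receives one epenthetic vowel.

5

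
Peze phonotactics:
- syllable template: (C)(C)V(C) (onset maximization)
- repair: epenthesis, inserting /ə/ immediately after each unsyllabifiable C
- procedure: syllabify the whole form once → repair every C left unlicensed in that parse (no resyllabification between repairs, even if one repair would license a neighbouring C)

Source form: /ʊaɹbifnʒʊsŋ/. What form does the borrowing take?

ʊaɹbifnʒʊsŋə

Under (C)(C)V(C), the unsyllabifiable consonants are /ŋ/ (at most one coda consonant is licensed; onsets may contain at most 2 consonants).
Epenthesis after each stranded consonant: /ŋ/ → /ŋə/.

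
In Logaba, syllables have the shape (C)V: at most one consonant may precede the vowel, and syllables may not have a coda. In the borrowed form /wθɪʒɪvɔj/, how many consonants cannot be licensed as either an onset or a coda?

Syllabifying with onset maximization leaves /w/, /j/ stranded (no codas are permitted; onsets are limited to one consonant).

2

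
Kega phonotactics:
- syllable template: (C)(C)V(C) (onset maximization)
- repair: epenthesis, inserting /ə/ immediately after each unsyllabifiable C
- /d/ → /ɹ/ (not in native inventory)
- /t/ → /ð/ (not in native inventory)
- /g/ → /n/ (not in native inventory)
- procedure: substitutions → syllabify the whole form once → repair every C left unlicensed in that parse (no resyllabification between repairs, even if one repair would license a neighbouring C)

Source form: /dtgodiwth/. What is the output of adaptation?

Substitution: /d/ → /ɹ/, /t/ → /ð/, /g/ → /n/, giving /ɹðnoɹiwðh/.
Under (C)(C)V(C), the unsyllabifiable consonants are /ɹ/, /ð/, /h/ (at most one coda consonant is licensed; onsets may contain at most 2 consonants).
Inserting the epenthetic vowel yields /ɹ/ → /ɹə/, /ð/ → /ðə/, /h/ → /hə/.

ɹəðnoɹiwðəhə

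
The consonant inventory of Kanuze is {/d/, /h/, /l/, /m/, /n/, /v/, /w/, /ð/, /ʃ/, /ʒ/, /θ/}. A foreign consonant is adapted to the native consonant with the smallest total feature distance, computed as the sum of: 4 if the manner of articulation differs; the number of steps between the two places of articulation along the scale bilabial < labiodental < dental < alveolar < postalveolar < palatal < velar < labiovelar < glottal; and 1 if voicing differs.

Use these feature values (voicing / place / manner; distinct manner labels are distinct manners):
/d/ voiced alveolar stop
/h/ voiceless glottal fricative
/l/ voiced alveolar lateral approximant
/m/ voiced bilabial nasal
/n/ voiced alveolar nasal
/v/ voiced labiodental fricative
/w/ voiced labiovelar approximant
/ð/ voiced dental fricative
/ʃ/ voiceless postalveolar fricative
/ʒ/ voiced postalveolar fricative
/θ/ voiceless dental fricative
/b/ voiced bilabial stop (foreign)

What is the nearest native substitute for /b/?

/d/ is closest: same manner (stop), place distance 3 (bilabial→alveolar), same voicing; total 3. Next closest is /m/ at distance 4.

d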